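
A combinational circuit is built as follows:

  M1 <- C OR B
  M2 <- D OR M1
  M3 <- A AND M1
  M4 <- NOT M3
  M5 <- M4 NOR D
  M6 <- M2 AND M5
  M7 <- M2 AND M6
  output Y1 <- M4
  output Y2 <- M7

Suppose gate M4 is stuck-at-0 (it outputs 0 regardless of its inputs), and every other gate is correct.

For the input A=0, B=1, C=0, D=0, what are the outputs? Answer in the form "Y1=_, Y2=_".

Y1=0, Y2=1

Propagate with M4 forced: M1=1, M2=1, M3=0, M4=0 [stuck-at-0], M5=1, M6=1, M7=1.
So the outputs are Y1=0, Y2=1. (Without the fault they would be Y1=1, Y2=0.)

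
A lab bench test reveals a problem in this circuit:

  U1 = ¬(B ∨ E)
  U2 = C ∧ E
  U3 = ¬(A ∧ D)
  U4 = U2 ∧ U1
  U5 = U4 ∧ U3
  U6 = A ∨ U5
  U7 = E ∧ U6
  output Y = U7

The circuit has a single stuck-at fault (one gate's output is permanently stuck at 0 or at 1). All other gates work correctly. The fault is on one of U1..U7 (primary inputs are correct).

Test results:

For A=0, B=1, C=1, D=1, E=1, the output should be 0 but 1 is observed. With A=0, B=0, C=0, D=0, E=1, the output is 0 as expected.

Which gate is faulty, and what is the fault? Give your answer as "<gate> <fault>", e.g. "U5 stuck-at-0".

Fault-free values for test 1 (A=0, B=1, C=1, D=1, E=1): U1=0, U2=1, U3=1, U4=0, U5=0, U6=0, U7=0, giving Y=0. Observed 1.
Test 1: faults giving observed 1 are {U1 stuck-at-1, U4 stuck-at-1, U5 stuck-at-1, U6 stuck-at-1, U7 stuck-at-1}.
Test 2 (A=0, B=0, C=0, D=0, E=1): fault-free U1=0, U2=0, U3=1, U4=0, U5=0, U6=0, U7=0 → 0; observed 0. Eliminates U4 stuck-at-1, U5 stuck-at-1, U6 stuck-at-1, U7 stuck-at-1.
Only U1 stuck-at-1 is consistent with every test.

U1 stuck-at-1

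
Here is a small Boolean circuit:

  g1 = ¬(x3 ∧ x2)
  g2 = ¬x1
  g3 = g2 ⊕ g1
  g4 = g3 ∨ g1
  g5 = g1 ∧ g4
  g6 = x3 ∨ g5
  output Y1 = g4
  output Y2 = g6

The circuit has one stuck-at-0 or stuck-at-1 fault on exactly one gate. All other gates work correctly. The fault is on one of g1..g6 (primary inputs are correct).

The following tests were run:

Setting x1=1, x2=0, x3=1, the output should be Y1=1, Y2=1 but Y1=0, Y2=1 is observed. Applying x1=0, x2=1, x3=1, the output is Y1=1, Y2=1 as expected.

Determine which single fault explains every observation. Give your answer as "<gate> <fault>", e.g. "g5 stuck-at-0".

g1 stuck-at-0

Fault-free values for test 1 (x1=1, x2=0, x3=1): g1=1, g2=0, g3=1, g4=1, g5=1, g6=1, giving Y1=1, Y2=1. Observed Y1=0, Y2=1.
Test 1: faults giving observed Y1=0, Y2=1 are {g1 stuck-at-0, g4 stuck-at-0}.
Test 2 (x1=0, x2=1, x3=1): fault-free g1=0, g2=1, g3=1, g4=1, g5=0, g6=1 → Y1=1, Y2=1; observed Y1=1, Y2=1. Eliminates g4 stuck-at-0.
Only g1 stuck-at-0 is consistent with every test.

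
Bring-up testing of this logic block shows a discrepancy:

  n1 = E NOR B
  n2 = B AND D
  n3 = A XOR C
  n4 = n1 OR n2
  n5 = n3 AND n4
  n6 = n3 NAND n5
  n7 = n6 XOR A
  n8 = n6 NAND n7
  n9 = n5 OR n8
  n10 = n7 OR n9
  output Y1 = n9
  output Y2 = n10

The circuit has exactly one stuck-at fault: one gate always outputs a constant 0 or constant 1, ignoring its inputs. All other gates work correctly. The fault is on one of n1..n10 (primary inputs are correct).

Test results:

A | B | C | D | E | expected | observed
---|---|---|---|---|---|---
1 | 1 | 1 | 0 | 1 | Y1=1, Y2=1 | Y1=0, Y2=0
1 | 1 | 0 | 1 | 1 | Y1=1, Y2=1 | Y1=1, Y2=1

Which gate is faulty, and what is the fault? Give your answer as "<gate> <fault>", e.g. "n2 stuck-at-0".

Fault-free values for test 1 (A=1, B=1, C=1, D=0, E=1): n1=0, n2=0, n3=0, n4=0, n5=0, n6=1, n7=0, n8=1, n9=1, n10=1, giving Y1=1, Y2=1. Observed Y1=0, Y2=0.
Test 1: faults giving observed Y1=0, Y2=0 are {n8 stuck-at-0, n9 stuck-at-0}.
Test 2 (A=1, B=1, C=0, D=1, E=1): fault-free n1=0, n2=1, n3=1, n4=1, n5=1, n6=0, n7=1, n8=1, n9=1, n10=1 → Y1=1, Y2=1; observed Y1=1, Y2=1. Eliminates n9 stuck-at-0.
Only n8 stuck-at-0 is consistent with every test.

n8 stuck-at-0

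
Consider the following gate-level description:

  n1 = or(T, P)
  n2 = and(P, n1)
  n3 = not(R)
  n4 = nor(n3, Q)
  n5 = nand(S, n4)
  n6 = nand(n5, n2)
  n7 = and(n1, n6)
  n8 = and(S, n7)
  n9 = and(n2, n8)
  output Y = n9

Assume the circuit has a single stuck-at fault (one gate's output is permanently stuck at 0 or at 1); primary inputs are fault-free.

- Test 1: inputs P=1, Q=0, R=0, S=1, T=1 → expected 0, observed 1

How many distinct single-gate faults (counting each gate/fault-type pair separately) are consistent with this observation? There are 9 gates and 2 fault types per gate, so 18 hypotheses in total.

7

Fault-free: n1=1, n2=1, n3=1, n4=0, n5=1, n6=0, n7=0, n8=0, n9=0 → 0. Observed 1.
  n1: none of the 2 fault types match ✗
  n2: none of the 2 fault types match ✗
  n3: stuck-at-0 ✓; others ✗
  n4: stuck-at-1 ✓; others ✗
  n5: stuck-at-0 ✓; others ✗
  n6: stuck-at-1 ✓; others ✗
  n7: stuck-at-1 ✓; others ✗
  n8: stuck-at-1 ✓; others ✗
  n9: stuck-at-1 ✓; others ✗
Consistent faults: {n3 stuck-at-0, n4 stuck-at-1, n5 stuck-at-0, n6 stuck-at-1, n7 stuck-at-1, n8 stuck-at-1, n9 stuck-at-1} — 7 in all.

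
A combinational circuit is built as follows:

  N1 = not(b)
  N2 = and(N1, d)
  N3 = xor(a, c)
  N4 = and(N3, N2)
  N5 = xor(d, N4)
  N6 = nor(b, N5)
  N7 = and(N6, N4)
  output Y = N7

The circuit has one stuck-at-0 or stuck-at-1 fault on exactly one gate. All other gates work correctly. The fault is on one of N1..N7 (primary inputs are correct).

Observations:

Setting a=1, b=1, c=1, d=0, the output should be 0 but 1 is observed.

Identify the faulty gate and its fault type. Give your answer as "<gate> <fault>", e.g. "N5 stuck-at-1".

N7 stuck-at-1

Fault-free values for test 1 (a=1, b=1, c=1, d=0): N1=0, N2=0, N3=0, N4=0, N5=0, N6=0, N7=0, giving Y=0. Observed 1.
Test 1: faults giving observed 1 are {N7 stuck-at-1}.
Only N7 stuck-at-1 is consistent with every test.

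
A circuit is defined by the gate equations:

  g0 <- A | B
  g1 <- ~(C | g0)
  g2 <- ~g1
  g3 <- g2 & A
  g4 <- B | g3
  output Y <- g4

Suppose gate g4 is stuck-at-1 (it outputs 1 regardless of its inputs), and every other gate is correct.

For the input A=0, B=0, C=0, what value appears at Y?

1

Propagate with g4 forced: g0=0, g1=1, g2=0, g3=0, g4=1 [stuck-at-1].
So Y = 1. (Without the fault it would be 0.)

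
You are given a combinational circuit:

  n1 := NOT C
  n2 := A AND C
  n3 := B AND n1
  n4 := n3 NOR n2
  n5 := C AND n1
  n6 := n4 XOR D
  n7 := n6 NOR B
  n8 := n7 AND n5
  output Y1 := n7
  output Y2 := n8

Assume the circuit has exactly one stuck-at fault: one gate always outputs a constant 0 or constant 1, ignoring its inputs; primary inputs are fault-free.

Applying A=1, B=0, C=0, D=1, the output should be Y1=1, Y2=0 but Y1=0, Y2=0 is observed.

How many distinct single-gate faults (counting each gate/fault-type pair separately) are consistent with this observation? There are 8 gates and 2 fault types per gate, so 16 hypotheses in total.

5

Fault-free: n1=1, n2=0, n3=0, n4=1, n5=0, n6=0, n7=1, n8=0 → Y1=1, Y2=0. Observed Y1=0, Y2=0.
  n1: none of the 2 fault types match ✗
  n2: stuck-at-1 ✓; others ✗
  n3: stuck-at-1 ✓; others ✗
  n4: stuck-at-0 ✓; others ✗
  n5: none of the 2 fault types match ✗
  n6: stuck-at-1 ✓; others ✗
  n7: stuck-at-0 ✓; others ✗
  n8: none of the 2 fault types match ✗
Consistent faults: {n2 stuck-at-1, n3 stuck-at-1, n4 stuck-at-0, n6 stuck-at-1, n7 stuck-at-0} — 5 in all.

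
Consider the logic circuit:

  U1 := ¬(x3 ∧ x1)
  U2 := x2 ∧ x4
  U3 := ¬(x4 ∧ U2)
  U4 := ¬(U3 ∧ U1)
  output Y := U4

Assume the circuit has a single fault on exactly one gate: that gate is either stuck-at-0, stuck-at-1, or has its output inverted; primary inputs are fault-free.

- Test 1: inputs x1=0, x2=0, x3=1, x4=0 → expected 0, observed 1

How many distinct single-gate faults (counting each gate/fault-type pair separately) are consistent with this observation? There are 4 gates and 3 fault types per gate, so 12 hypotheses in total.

6

Fault-free: U1=1, U2=0, U3=1, U4=0 → 0. Observed 1.
  U1 stuck-at-0: output 1 ✓
  U1 stuck-at-1: output 0 ✗
  U1 inverted output: output 1 ✓
  U2 stuck-at-0: output 0 ✗
  U2 stuck-at-1: output 0 ✗
  U2 inverted output: output 0 ✗
  U3 stuck-at-0: output 1 ✓
  U3 stuck-at-1: output 0 ✗
  U3 inverted output: output 1 ✓
  U4 stuck-at-0: output 0 ✗
  U4 stuck-at-1: output 1 ✓
  U4 inverted output: output 1 ✓
Consistent faults: {U1 stuck-at-0, U1 inverted output, U3 stuck-at-0, U3 inverted output, U4 stuck-at-1, U4 inverted output} — 6 in all.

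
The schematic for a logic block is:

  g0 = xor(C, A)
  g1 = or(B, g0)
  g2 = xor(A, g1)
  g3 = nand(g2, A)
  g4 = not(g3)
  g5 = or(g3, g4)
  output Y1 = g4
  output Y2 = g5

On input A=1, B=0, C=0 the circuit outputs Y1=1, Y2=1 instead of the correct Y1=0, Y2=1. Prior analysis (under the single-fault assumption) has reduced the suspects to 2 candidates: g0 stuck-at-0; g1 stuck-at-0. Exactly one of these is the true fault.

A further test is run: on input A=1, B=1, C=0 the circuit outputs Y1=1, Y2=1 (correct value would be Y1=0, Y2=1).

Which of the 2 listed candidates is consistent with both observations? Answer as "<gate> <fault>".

g1 stuck-at-0

Evaluate each candidate on input A=1, B=1, C=0:
  g0 stuck-at-0: g0=0 [stuck-at-0], g1=1, g2=0, g3=1, g4=0, g5=1 → Y1=0, Y2=1 — eliminated
  g1 stuck-at-0: g0=1, g1=0 [stuck-at-0], g2=1, g3=0, g4=1, g5=1 → Y1=1, Y2=1 — matches
Only g1 stuck-at-0 reproduces the observed Y1=1, Y2=1.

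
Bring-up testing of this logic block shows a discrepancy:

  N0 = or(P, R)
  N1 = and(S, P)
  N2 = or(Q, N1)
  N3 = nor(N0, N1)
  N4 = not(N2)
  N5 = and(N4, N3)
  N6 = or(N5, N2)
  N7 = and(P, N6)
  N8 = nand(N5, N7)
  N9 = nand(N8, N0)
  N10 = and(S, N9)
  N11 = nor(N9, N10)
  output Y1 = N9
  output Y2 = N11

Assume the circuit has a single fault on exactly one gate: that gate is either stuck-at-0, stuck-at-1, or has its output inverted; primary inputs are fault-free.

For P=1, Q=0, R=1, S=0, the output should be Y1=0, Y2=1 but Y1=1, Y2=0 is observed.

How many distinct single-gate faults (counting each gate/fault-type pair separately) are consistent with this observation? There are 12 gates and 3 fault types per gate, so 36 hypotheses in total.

Fault-free: N0=1, N1=0, N2=0, N3=0, N4=1, N5=0, N6=0, N7=0, N8=1, N9=0, N10=0, N11=1 → Y1=0, Y2=1. Observed Y1=1, Y2=0.
  N0: stuck-at-0, inverted output ✓; others ✗
  N1: none of the 3 fault types match ✗
  N2: none of the 3 fault types match ✗
  N3: stuck-at-1, inverted output ✓; others ✗
  N4: none of the 3 fault types match ✗
  N5: stuck-at-1, inverted output ✓; others ✗
  N6: none of the 3 fault types match ✗
  N7: none of the 3 fault types match ✗
  N8: stuck-at-0, inverted output ✓; others ✗
  N9: stuck-at-1, inverted output ✓; others ✗
  N10: none of the 3 fault types match ✗
  N11: none of the 3 fault types match ✗
Consistent faults: {N0 stuck-at-0, N0 inverted output, N3 stuck-at-1, N3 inverted output, N5 stuck-at-1, N5 inverted output, N8 stuck-at-0, N8 inverted output, N9 stuck-at-1, N9 inverted output} — 10 in all.

10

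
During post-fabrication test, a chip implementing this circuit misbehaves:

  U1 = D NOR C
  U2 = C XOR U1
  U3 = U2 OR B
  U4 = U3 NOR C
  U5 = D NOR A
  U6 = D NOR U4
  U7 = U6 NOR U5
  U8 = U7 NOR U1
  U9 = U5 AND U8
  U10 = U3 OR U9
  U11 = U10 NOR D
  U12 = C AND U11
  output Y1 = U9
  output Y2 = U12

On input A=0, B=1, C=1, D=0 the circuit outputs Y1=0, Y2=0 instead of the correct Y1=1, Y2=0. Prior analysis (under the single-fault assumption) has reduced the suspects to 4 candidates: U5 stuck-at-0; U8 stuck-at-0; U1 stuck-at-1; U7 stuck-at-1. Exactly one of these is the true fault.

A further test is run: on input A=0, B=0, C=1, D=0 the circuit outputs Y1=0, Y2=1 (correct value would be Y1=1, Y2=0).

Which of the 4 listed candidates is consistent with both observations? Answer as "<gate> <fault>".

Evaluate each candidate on input A=0, B=0, C=1, D=0:
  U5 stuck-at-0: U1=0, U2=1, U3=1, U4=0, U5=0 [stuck-at-0], U6=1, U7=0, U8=1, U9=0, U10=1, U11=0, U12=0 → Y1=0, Y2=0 — eliminated
  U8 stuck-at-0: U1=0, U2=1, U3=1, U4=0, U5=1, U6=1, U7=0, U8=0 [stuck-at-0], U9=0, U10=1, U11=0, U12=0 → Y1=0, Y2=0 — eliminated
  U1 stuck-at-1: U1=1 [stuck-at-1], U2=0, U3=0, U4=0, U5=1, U6=1, U7=0, U8=0, U9=0, U10=0, U11=1, U12=1 → Y1=0, Y2=1 — matches
  U7 stuck-at-1: U1=0, U2=1, U3=1, U4=0, U5=1, U6=1, U7=1 [stuck-at-1], U8=0, U9=0, U10=1, U11=0, U12=0 → Y1=0, Y2=0 — eliminated
Only U1 stuck-at-1 reproduces the observed Y1=0, Y2=1.

U1 stuck-at-1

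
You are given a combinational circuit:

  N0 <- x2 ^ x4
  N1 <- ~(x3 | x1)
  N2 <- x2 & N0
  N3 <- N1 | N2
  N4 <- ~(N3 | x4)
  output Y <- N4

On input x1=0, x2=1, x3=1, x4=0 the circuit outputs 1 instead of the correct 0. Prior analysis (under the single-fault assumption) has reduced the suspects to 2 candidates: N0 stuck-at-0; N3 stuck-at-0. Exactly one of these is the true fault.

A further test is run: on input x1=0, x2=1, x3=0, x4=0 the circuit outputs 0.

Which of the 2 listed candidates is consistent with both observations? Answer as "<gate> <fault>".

Evaluate each candidate on input x1=0, x2=1, x3=0, x4=0:
  N0 stuck-at-0: N0=0 [stuck-at-0], N1=1, N2=0, N3=1, N4=0 → 0 — matches
  N3 stuck-at-0: N0=1, N1=1, N2=1, N3=0 [stuck-at-0], N4=1 → 1 — eliminated
Only N0 stuck-at-0 reproduces the observed 0.

N0 stuck-at-0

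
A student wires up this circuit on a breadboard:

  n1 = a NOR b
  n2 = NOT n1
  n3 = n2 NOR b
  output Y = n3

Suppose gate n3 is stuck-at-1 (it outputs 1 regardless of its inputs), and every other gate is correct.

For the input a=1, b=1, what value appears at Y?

1

Propagate with n3 forced: n1=0, n2=1, n3=1 [stuck-at-1].
So Y = 1. (Without the fault it would be 0.)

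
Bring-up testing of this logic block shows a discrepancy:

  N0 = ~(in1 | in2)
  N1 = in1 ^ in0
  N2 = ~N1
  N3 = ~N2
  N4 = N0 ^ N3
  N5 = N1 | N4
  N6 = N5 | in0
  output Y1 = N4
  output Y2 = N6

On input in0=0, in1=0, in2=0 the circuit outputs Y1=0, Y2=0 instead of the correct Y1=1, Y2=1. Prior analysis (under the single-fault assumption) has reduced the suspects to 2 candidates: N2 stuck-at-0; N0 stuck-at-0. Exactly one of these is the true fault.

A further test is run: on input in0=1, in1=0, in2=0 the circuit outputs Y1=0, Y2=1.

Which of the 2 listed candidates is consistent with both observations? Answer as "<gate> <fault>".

N2 stuck-at-0

Evaluate each candidate on input in0=1, in1=0, in2=0:
  N2 stuck-at-0: N0=1, N1=1, N2=0 [stuck-at-0], N3=1, N4=0, N5=1, N6=1 → Y1=0, Y2=1 — matches
  N0 stuck-at-0: N0=0 [stuck-at-0], N1=1, N2=0, N3=1, N4=1, N5=1, N6=1 → Y1=1, Y2=1 — eliminated
Only N2 stuck-at-0 reproduces the observed Y1=0, Y2=1.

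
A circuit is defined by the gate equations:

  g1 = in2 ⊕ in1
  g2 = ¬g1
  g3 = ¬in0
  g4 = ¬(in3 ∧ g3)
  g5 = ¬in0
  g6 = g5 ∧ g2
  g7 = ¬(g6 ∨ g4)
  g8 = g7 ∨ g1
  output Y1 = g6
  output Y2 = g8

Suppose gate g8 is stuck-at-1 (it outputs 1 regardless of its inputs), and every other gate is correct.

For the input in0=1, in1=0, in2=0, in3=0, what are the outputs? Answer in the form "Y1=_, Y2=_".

Propagate with g8 forced: g1=0, g2=1, g3=0, g4=1, g5=0, g6=0, g7=0, g8=1 [stuck-at-1].
So the outputs are Y1=0, Y2=1. (Without the fault they would be Y1=0, Y2=0.)

Y1=0, Y2=1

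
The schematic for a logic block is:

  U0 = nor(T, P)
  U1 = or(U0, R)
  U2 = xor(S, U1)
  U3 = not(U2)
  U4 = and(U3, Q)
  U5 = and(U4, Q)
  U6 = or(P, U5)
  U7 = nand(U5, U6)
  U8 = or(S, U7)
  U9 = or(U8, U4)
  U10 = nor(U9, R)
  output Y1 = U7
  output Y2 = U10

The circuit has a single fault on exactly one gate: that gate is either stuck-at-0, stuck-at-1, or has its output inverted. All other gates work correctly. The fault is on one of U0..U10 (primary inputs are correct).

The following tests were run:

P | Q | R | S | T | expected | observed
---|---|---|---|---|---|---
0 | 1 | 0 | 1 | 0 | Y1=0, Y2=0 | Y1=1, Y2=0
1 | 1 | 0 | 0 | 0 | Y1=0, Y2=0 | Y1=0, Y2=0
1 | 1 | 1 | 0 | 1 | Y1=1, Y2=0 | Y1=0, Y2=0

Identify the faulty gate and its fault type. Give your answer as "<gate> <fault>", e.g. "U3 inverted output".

U1 stuck-at-0

Fault-free values for test 1 (P=0, Q=1, R=0, S=1, T=0): U0=1, U1=1, U2=0, U3=1, U4=1, U5=1, U6=1, U7=0, U8=1, U9=1, U10=0, giving Y1=0, Y2=0. Observed Y1=1, Y2=0.
Test 1: faults giving observed Y1=1, Y2=0 are {U0 stuck-at-0, U0 inverted output, U1 stuck-at-0, U1 inverted output, U2 stuck-at-1, U2 inverted output, U3 stuck-at-0, U3 inverted output, U4 stuck-at-0, U4 inverted output, U5 stuck-at-0, U5 inverted output, U6 stuck-at-0, U6 inverted output, U7 stuck-at-1, U7 inverted output}.
Test 2 (P=1, Q=1, R=0, S=0, T=0): fault-free U0=0, U1=0, U2=0, U3=1, U4=1, U5=1, U6=1, U7=0, U8=0, U9=1, U10=0 → Y1=0, Y2=0; observed Y1=0, Y2=0. Eliminates U0 inverted output, U1 inverted output, U2 stuck-at-1, U2 inverted output, U3 stuck-at-0, U3 inverted output, U4 stuck-at-0, U4 inverted output, U5 stuck-at-0, U5 inverted output, U6 stuck-at-0, U6 inverted output, U7 stuck-at-1, U7 inverted output.
Test 3 (P=1, Q=1, R=1, S=0, T=1): fault-free U0=0, U1=1, U2=1, U3=0, U4=0, U5=0, U6=1, U7=1, U8=1, U9=1, U10=0 → Y1=1, Y2=0; observed Y1=0, Y2=0. Eliminates U0 stuck-at-0.
Only U1 stuck-at-0 is consistent with every test.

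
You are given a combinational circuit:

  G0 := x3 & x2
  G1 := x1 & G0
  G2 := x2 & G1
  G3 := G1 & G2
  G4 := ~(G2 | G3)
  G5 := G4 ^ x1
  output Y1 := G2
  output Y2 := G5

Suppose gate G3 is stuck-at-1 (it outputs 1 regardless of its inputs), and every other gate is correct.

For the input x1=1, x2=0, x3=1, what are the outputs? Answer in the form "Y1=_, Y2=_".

Y1=0, Y2=1

Propagate with G3 forced: G0=0, G1=0, G2=0, G3=1 [stuck-at-1], G4=0, G5=1.
So the outputs are Y1=0, Y2=1. (Without the fault they would be Y1=0, Y2=0.)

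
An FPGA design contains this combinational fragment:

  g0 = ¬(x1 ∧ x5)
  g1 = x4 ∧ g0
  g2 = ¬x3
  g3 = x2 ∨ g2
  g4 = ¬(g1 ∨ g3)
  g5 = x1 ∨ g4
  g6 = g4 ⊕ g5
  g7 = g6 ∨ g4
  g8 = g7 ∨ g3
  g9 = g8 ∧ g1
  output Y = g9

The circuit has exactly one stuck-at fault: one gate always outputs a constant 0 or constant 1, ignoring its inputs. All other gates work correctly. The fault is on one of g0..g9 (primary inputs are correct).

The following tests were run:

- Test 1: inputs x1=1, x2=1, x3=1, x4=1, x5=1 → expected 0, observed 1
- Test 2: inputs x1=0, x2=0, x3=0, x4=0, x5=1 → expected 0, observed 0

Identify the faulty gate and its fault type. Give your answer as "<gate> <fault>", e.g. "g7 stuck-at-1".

Fault-free values for test 1 (x1=1, x2=1, x3=1, x4=1, x5=1): g0=0, g1=0, g2=0, g3=1, g4=0, g5=1, g6=1, g7=1, g8=1, g9=0, giving Y=0. Observed 1.
Test 1: faults giving observed 1 are {g0 stuck-at-1, g1 stuck-at-1, g9 stuck-at-1}.
Test 2 (x1=0, x2=0, x3=0, x4=0, x5=1): fault-free g0=1, g1=0, g2=1, g3=1, g4=0, g5=0, g6=0, g7=0, g8=1, g9=0 → 0; observed 0. Eliminates g1 stuck-at-1, g9 stuck-at-1.
Only g0 stuck-at-1 is consistent with every test.

g0 stuck-at-1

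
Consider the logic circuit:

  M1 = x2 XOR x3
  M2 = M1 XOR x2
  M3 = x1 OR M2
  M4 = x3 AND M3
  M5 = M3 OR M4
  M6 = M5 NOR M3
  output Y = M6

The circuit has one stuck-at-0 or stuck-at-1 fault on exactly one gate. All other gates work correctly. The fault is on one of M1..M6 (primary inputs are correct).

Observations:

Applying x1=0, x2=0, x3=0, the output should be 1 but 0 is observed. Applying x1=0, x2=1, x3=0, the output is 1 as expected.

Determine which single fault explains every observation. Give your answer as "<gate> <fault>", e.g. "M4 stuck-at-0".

Fault-free values for test 1 (x1=0, x2=0, x3=0): M1=0, M2=0, M3=0, M4=0, M5=0, M6=1, giving Y=1. Observed 0.
Test 1: faults giving observed 0 are {M1 stuck-at-1, M2 stuck-at-1, M3 stuck-at-1, M4 stuck-at-1, M5 stuck-at-1, M6 stuck-at-0}.
Test 2 (x1=0, x2=1, x3=0): fault-free M1=1, M2=0, M3=0, M4=0, M5=0, M6=1 → 1; observed 1. Eliminates M2 stuck-at-1, M3 stuck-at-1, M4 stuck-at-1, M5 stuck-at-1, M6 stuck-at-0.
Only M1 stuck-at-1 is consistent with every test.

M1 stuck-at-1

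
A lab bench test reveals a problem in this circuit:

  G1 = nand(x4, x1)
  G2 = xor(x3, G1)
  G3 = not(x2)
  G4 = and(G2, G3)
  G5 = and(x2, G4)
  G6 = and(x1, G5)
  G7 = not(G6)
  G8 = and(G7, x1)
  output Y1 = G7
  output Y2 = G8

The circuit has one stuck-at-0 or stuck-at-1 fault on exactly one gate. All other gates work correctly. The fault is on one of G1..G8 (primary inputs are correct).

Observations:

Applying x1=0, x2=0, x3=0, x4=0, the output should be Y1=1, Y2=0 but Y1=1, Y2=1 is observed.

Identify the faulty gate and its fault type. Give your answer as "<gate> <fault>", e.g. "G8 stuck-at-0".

Fault-free values for test 1 (x1=0, x2=0, x3=0, x4=0): G1=1, G2=1, G3=1, G4=1, G5=0, G6=0, G7=1, G8=0, giving Y1=1, Y2=0. Observed Y1=1, Y2=1.
Test 1: faults giving observed Y1=1, Y2=1 are {G8 stuck-at-1}.
Only G8 stuck-at-1 is consistent with every test.

G8 stuck-at-1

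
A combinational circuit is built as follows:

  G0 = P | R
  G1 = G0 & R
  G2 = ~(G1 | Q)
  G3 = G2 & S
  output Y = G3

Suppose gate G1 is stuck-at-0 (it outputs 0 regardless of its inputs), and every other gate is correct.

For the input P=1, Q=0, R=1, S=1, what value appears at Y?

Propagate with G1 forced: G0=1, G1=0 [stuck-at-0], G2=1, G3=1.
So Y = 1. (Without the fault it would be 0.)

1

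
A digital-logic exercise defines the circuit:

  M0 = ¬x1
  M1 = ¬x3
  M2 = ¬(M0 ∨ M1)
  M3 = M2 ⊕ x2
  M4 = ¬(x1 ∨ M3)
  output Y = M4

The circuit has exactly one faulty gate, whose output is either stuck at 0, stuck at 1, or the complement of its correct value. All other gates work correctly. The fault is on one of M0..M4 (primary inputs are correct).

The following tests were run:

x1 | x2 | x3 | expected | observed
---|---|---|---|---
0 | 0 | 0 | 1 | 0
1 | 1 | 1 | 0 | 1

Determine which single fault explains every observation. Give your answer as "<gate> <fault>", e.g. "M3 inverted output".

Fault-free values for test 1 (x1=0, x2=0, x3=0): M0=1, M1=1, M2=0, M3=0, M4=1, giving Y=1. Observed 0.
Test 1: faults giving observed 0 are {M2 stuck-at-1, M2 inverted output, M3 stuck-at-1, M3 inverted output, M4 stuck-at-0, M4 inverted output}.
Test 2 (x1=1, x2=1, x3=1): fault-free M0=0, M1=0, M2=1, M3=0, M4=0 → 0; observed 1. Eliminates M2 stuck-at-1, M2 inverted output, M3 stuck-at-1, M3 inverted output, M4 stuck-at-0.
Only M4 inverted output is consistent with every test.

M4 inverted output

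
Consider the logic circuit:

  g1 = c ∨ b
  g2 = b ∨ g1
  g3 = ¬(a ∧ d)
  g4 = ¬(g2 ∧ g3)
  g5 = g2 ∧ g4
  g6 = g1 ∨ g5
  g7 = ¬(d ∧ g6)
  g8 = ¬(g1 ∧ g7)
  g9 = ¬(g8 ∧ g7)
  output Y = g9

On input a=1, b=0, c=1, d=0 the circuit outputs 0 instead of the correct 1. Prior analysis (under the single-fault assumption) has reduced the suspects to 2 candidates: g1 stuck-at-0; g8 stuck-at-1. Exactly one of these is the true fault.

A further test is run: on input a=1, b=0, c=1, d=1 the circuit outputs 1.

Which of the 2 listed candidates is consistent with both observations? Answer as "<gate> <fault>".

Evaluate each candidate on input a=1, b=0, c=1, d=1:
  g1 stuck-at-0: g1=0 [stuck-at-0], g2=0, g3=0, g4=1, g5=0, g6=0, g7=1, g8=1, g9=0 → 0 — eliminated
  g8 stuck-at-1: g1=1, g2=1, g3=0, g4=1, g5=1, g6=1, g7=0, g8=1 [stuck-at-1], g9=1 → 1 — matches
Only g8 stuck-at-1 reproduces the observed 1.

g8 stuck-at-1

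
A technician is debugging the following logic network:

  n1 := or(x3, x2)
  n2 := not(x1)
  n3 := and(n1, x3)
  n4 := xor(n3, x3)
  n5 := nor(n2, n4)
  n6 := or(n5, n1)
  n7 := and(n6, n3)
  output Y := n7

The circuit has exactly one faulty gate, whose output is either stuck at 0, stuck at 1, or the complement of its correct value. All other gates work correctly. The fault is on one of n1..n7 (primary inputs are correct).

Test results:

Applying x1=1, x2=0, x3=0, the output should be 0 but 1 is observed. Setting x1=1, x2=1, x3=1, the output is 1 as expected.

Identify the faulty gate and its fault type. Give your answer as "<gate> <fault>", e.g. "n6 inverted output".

Fault-free values for test 1 (x1=1, x2=0, x3=0): n1=0, n2=0, n3=0, n4=0, n5=1, n6=1, n7=0, giving Y=0. Observed 1.
Test 1: faults giving observed 1 are {n7 stuck-at-1, n7 inverted output}.
Test 2 (x1=1, x2=1, x3=1): fault-free n1=1, n2=0, n3=1, n4=0, n5=1, n6=1, n7=1 → 1; observed 1. Eliminates n7 inverted output.
Only n7 stuck-at-1 is consistent with every test.

n7 stuck-at-1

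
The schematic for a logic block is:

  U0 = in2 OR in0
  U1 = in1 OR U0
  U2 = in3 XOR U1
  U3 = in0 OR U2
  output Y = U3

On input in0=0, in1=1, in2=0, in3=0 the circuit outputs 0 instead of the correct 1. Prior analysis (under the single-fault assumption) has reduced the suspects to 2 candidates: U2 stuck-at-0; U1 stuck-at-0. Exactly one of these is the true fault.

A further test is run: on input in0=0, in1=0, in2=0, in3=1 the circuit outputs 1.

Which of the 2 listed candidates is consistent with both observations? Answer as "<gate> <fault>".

Evaluate each candidate on input in0=0, in1=0, in2=0, in3=1:
  U2 stuck-at-0: U0=0, U1=0, U2=0 [stuck-at-0], U3=0 → 0 — eliminated
  U1 stuck-at-0: U0=0, U1=0 [stuck-at-0], U2=1, U3=1 → 1 — matches
Only U1 stuck-at-0 reproduces the observed 1.

U1 stuck-at-0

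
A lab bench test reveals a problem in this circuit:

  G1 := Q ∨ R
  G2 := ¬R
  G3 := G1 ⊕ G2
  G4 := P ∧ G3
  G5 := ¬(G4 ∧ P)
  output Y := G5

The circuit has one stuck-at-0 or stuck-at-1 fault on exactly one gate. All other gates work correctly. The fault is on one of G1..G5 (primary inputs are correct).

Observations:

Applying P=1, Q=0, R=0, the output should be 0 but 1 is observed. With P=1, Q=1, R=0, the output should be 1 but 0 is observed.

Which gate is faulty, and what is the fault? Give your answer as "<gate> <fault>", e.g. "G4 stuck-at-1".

Fault-free values for test 1 (P=1, Q=0, R=0): G1=0, G2=1, G3=1, G4=1, G5=0, giving Y=0. Observed 1.
Test 1: faults giving observed 1 are {G1 stuck-at-1, G2 stuck-at-0, G3 stuck-at-0, G4 stuck-at-0, G5 stuck-at-1}.
Test 2 (P=1, Q=1, R=0): fault-free G1=1, G2=1, G3=0, G4=0, G5=1 → 1; observed 0. Eliminates G1 stuck-at-1, G3 stuck-at-0, G4 stuck-at-0, G5 stuck-at-1.
Only G2 stuck-at-0 is consistent with every test.

G2 stuck-at-0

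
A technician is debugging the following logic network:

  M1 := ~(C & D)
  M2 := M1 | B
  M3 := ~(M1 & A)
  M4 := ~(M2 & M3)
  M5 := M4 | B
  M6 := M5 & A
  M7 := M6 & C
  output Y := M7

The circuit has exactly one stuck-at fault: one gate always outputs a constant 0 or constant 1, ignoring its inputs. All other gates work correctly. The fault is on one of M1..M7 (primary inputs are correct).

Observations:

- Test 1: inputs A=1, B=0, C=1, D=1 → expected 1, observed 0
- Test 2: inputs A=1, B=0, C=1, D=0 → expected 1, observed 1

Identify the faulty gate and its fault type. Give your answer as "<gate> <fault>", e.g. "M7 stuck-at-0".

M2 stuck-at-1

Fault-free values for test 1 (A=1, B=0, C=1, D=1): M1=0, M2=0, M3=1, M4=1, M5=1, M6=1, M7=1, giving Y=1. Observed 0.
Test 1: faults giving observed 0 are {M2 stuck-at-1, M4 stuck-at-0, M5 stuck-at-0, M6 stuck-at-0, M7 stuck-at-0}.
Test 2 (A=1, B=0, C=1, D=0): fault-free M1=1, M2=1, M3=0, M4=1, M5=1, M6=1, M7=1 → 1; observed 1. Eliminates M4 stuck-at-0, M5 stuck-at-0, M6 stuck-at-0, M7 stuck-at-0.
Only M2 stuck-at-1 is consistent with every test.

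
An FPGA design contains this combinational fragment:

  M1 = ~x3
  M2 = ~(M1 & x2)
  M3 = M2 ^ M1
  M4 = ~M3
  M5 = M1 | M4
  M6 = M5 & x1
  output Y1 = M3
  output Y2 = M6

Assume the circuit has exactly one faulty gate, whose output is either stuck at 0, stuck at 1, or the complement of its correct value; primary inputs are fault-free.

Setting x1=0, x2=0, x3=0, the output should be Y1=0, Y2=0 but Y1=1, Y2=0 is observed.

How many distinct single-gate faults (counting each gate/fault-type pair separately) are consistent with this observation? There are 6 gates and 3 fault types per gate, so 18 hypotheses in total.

6

Fault-free: M1=1, M2=1, M3=0, M4=1, M5=1, M6=0 → Y1=0, Y2=0. Observed Y1=1, Y2=0.
  M1: stuck-at-0, inverted output ✓; others ✗
  M2: stuck-at-0, inverted output ✓; others ✗
  M3: stuck-at-1, inverted output ✓; others ✗
  M4: none of the 3 fault types match ✗
  M5: none of the 3 fault types match ✗
  M6: none of the 3 fault types match ✗
Consistent faults: {M1 stuck-at-0, M1 inverted output, M2 stuck-at-0, M2 inverted output, M3 stuck-at-1, M3 inverted output} — 6 in all.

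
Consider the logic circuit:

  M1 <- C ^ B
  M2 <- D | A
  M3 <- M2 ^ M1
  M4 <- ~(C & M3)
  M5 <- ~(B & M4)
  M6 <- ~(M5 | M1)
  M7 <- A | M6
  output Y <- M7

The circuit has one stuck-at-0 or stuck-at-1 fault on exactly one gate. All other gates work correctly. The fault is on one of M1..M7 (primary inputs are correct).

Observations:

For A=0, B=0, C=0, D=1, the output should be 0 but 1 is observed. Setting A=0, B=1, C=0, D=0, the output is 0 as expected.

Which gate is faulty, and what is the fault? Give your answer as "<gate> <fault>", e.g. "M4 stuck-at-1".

Fault-free values for test 1 (A=0, B=0, C=0, D=1): M1=0, M2=1, M3=1, M4=1, M5=1, M6=0, M7=0, giving Y=0. Observed 1.
Test 1: faults giving observed 1 are {M5 stuck-at-0, M6 stuck-at-1, M7 stuck-at-1}.
Test 2 (A=0, B=1, C=0, D=0): fault-free M1=1, M2=0, M3=1, M4=1, M5=0, M6=0, M7=0 → 0; observed 0. Eliminates M6 stuck-at-1, M7 stuck-at-1.
Only M5 stuck-at-0 is consistent with every test.

M5 stuck-at-0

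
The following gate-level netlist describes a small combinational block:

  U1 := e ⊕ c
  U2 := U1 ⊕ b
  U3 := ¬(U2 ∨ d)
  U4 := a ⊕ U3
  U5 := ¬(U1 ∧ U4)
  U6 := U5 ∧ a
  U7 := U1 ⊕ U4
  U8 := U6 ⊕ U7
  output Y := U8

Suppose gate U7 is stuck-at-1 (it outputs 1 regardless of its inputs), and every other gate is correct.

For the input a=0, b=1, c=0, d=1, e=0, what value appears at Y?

1

Propagate with U7 forced: U1=0, U2=1, U3=0, U4=0, U5=1, U6=0, U7=1 [stuck-at-1], U8=1.
So Y = 1. (Without the fault it would be 0.)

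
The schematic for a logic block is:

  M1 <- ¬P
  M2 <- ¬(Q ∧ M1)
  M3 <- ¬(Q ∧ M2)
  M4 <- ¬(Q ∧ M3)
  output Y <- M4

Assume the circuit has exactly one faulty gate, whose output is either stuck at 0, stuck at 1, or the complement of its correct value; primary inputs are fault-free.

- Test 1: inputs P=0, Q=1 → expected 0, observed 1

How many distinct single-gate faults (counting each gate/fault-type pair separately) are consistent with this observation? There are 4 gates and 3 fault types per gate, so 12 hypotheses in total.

8

Fault-free: M1=1, M2=0, M3=1, M4=0 → 0. Observed 1.
  M1 stuck-at-0: output 1 ✓
  M1 stuck-at-1: output 0 ✗
  M1 inverted output: output 1 ✓
  M2 stuck-at-0: output 0 ✗
  M2 stuck-at-1: output 1 ✓
  M2 inverted output: output 1 ✓
  M3 stuck-at-0: output 1 ✓
  M3 stuck-at-1: output 0 ✗
  M3 inverted output: output 1 ✓
  M4 stuck-at-0: output 0 ✗
  M4 stuck-at-1: output 1 ✓
  M4 inverted output: output 1 ✓
Consistent faults: {M1 stuck-at-0, M1 inverted output, M2 stuck-at-1, M2 inverted output, M3 stuck-at-0, M3 inverted output, M4 stuck-at-1, M4 inverted output} — 8 in all.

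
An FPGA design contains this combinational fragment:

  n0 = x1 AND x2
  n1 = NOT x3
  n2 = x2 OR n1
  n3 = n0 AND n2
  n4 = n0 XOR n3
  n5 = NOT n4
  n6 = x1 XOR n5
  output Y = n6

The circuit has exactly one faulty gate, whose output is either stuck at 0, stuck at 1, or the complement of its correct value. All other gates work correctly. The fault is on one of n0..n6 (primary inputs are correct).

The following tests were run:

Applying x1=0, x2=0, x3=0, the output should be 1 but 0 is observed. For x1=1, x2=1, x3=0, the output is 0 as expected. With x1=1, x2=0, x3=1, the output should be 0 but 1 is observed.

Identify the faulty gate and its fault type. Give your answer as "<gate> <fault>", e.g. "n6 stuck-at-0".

Fault-free values for test 1 (x1=0, x2=0, x3=0): n0=0, n1=1, n2=1, n3=0, n4=0, n5=1, n6=1, giving Y=1. Observed 0.
Test 1: faults giving observed 0 are {n3 stuck-at-1, n3 inverted output, n4 stuck-at-1, n4 inverted output, n5 stuck-at-0, n5 inverted output, n6 stuck-at-0, n6 inverted output}.
Test 2 (x1=1, x2=1, x3=0): fault-free n0=1, n1=1, n2=1, n3=1, n4=0, n5=1, n6=0 → 0; observed 0. Eliminates n3 inverted output, n4 stuck-at-1, n4 inverted output, n5 stuck-at-0, n5 inverted output, n6 inverted output.
Test 3 (x1=1, x2=0, x3=1): fault-free n0=0, n1=0, n2=0, n3=0, n4=0, n5=1, n6=0 → 0; observed 1. Eliminates n6 stuck-at-0.
Only n3 stuck-at-1 is consistent with every test.

n3 stuck-at-1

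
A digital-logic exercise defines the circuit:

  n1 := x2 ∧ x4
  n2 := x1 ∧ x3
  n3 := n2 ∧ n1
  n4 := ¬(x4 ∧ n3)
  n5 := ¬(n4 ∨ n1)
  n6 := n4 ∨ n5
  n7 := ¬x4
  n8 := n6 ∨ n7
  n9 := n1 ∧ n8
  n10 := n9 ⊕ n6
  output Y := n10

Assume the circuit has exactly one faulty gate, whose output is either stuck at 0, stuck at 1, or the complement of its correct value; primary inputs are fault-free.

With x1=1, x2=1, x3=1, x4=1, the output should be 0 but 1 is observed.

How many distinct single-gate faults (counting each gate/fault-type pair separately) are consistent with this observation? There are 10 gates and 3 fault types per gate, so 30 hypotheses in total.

Fault-free: n1=1, n2=1, n3=1, n4=0, n5=0, n6=0, n7=0, n8=0, n9=0, n10=0 → 0. Observed 1.
  n1: stuck-at-0, inverted output ✓; others ✗
  n2: none of the 3 fault types match ✗
  n3: none of the 3 fault types match ✗
  n4: none of the 3 fault types match ✗
  n5: none of the 3 fault types match ✗
  n6: none of the 3 fault types match ✗
  n7: stuck-at-1, inverted output ✓; others ✗
  n8: stuck-at-1, inverted output ✓; others ✗
  n9: stuck-at-1, inverted output ✓; others ✗
  n10: stuck-at-1, inverted output ✓; others ✗
Consistent faults: {n1 stuck-at-0, n1 inverted output, n7 stuck-at-1, n7 inverted output, n8 stuck-at-1, n8 inverted output, n9 stuck-at-1, n9 inverted output, n10 stuck-at-1, n10 inverted output} — 10 in all.

10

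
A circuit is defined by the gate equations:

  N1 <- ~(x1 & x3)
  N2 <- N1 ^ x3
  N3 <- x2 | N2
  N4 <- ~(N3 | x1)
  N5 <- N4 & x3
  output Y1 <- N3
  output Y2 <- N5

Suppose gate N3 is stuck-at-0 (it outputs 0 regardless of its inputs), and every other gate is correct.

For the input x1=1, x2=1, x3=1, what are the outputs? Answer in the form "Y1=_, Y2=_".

Y1=0, Y2=0

Propagate with N3 forced: N1=0, N2=1, N3=0 [stuck-at-0], N4=0, N5=0.
So the outputs are Y1=0, Y2=0. (Without the fault they would be Y1=1, Y2=0.)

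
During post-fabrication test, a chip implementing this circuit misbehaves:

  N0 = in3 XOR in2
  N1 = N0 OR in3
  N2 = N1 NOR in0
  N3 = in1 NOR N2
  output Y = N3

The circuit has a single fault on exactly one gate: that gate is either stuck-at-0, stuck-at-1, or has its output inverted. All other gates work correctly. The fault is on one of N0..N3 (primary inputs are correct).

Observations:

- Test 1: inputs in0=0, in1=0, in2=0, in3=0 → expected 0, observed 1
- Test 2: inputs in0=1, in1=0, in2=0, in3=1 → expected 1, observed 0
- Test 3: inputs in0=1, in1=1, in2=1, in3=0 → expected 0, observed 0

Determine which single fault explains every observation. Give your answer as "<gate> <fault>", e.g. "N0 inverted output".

Fault-free values for test 1 (in0=0, in1=0, in2=0, in3=0): N0=0, N1=0, N2=1, N3=0, giving Y=0. Observed 1.
Test 1: faults giving observed 1 are {N0 stuck-at-1, N0 inverted output, N1 stuck-at-1, N1 inverted output, N2 stuck-at-0, N2 inverted output, N3 stuck-at-1, N3 inverted output}.
Test 2 (in0=1, in1=0, in2=0, in3=1): fault-free N0=1, N1=1, N2=0, N3=1 → 1; observed 0. Eliminates N0 stuck-at-1, N0 inverted output, N1 stuck-at-1, N1 inverted output, N2 stuck-at-0, N3 stuck-at-1.
Test 3 (in0=1, in1=1, in2=1, in3=0): fault-free N0=1, N1=1, N2=0, N3=0 → 0; observed 0. Eliminates N3 inverted output.
Only N2 inverted output is consistent with every test.

N2 inverted output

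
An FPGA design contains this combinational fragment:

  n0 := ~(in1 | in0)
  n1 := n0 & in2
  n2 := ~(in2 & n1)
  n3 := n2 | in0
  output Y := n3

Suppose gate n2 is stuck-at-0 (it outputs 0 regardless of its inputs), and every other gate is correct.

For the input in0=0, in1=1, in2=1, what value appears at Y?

Propagate with n2 forced: n0=0, n1=0, n2=0 [stuck-at-0], n3=0.
So Y = 0. (Without the fault it would be 1.)

0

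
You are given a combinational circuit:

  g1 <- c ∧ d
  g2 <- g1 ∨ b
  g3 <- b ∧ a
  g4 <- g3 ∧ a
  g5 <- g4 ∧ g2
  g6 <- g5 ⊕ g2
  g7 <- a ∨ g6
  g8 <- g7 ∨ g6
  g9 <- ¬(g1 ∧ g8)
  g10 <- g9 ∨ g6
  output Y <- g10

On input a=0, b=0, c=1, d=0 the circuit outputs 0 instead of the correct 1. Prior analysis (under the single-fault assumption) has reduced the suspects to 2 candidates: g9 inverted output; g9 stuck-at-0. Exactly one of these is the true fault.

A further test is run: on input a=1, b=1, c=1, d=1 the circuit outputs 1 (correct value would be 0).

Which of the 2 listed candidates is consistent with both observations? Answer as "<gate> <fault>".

g9 inverted output

Evaluate each candidate on input a=1, b=1, c=1, d=1:
  g9 inverted output: g1=1, g2=1, g3=1, g4=1, g5=1, g6=0, g7=1, g8=1, g9=1 [inverted output], g10=1 → 1 — matches
  g9 stuck-at-0: g1=1, g2=1, g3=1, g4=1, g5=1, g6=0, g7=1, g8=1, g9=0 [stuck-at-0], g10=0 → 0 — eliminated
Only g9 inverted output reproduces the observed 1.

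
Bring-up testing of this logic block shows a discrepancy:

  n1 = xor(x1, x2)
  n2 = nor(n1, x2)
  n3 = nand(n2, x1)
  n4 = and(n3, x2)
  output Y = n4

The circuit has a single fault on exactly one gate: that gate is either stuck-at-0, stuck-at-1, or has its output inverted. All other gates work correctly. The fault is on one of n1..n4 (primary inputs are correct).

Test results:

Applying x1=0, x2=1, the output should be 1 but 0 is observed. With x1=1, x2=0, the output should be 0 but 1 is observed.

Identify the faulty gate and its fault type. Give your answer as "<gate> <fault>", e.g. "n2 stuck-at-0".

Fault-free values for test 1 (x1=0, x2=1): n1=1, n2=0, n3=1, n4=1, giving Y=1. Observed 0.
Test 1: faults giving observed 0 are {n3 stuck-at-0, n3 inverted output, n4 stuck-at-0, n4 inverted output}.
Test 2 (x1=1, x2=0): fault-free n1=1, n2=0, n3=1, n4=0 → 0; observed 1. Eliminates n3 stuck-at-0, n3 inverted output, n4 stuck-at-0.
Only n4 inverted output is consistent with every test.

n4 inverted output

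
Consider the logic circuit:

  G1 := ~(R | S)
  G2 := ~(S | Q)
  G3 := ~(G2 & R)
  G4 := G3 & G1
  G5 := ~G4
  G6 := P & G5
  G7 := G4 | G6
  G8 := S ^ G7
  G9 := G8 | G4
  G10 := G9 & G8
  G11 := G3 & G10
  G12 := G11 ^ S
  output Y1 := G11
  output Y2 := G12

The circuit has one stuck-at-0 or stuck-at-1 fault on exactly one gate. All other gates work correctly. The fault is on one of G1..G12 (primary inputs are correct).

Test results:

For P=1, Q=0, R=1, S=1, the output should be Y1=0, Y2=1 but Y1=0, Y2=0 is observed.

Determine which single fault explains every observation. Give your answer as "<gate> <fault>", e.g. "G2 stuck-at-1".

Fault-free values for test 1 (P=1, Q=0, R=1, S=1): G1=0, G2=0, G3=1, G4=0, G5=1, G6=1, G7=1, G8=0, G9=0, G10=0, G11=0, G12=1, giving Y1=0, Y2=1. Observed Y1=0, Y2=0.
Test 1: faults giving observed Y1=0, Y2=0 are {G12 stuck-at-0}.
Only G12 stuck-at-0 is consistent with every test.

G12 stuck-at-0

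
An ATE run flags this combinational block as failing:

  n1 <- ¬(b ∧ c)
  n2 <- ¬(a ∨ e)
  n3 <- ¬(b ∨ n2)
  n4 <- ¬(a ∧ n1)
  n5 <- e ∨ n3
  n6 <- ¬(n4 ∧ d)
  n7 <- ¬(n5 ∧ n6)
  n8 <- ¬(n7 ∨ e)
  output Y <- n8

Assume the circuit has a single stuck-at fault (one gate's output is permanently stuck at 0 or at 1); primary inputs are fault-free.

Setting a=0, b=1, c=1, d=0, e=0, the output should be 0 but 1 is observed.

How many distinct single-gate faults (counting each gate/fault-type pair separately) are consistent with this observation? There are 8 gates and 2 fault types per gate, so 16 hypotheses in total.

Fault-free: n1=0, n2=1, n3=0, n4=1, n5=0, n6=1, n7=1, n8=0 → 0. Observed 1.
  n1: none of the 2 fault types match ✗
  n2: none of the 2 fault types match ✗
  n3: stuck-at-1 ✓; others ✗
  n4: none of the 2 fault types match ✗
  n5: stuck-at-1 ✓; others ✗
  n6: none of the 2 fault types match ✗
  n7: stuck-at-0 ✓; others ✗
  n8: stuck-at-1 ✓; others ✗
Consistent faults: {n3 stuck-at-1, n5 stuck-at-1, n7 stuck-at-0, n8 stuck-at-1} — 4 in all.

4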